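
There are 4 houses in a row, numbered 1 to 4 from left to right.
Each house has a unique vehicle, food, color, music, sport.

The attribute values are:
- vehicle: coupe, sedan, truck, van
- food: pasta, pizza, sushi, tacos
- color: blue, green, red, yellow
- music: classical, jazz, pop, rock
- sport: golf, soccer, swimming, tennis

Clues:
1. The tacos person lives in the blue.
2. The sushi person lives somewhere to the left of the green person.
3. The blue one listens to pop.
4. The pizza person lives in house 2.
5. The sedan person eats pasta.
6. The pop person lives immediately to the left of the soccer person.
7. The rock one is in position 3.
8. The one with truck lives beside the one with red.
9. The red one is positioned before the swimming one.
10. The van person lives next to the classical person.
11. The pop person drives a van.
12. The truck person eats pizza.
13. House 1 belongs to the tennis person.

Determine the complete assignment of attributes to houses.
Solution:

House | Vehicle | Food | Color | Music | Sport
----------------------------------------------
  1   | van | tacos | blue | pop | tennis
  2   | truck | pizza | yellow | classical | soccer
  3   | coupe | sushi | red | rock | golf
  4   | sedan | pasta | green | jazz | swimming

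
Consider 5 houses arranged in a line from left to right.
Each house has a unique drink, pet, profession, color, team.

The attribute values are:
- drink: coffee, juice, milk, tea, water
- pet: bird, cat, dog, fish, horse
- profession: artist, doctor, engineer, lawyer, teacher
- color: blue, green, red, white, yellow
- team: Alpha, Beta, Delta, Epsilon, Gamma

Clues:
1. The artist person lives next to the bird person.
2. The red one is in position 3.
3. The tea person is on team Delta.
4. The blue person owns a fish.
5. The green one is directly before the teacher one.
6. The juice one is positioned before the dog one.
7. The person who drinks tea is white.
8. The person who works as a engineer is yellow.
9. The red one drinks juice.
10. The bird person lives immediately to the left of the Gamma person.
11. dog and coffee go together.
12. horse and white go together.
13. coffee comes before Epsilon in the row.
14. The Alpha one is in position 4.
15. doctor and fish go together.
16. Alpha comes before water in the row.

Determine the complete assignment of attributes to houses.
Solution:

House | Drink | Pet | Profession | Color | Team
-----------------------------------------------
  1   | tea | horse | artist | white | Delta
  2   | milk | bird | lawyer | green | Beta
  3   | juice | cat | teacher | red | Gamma
  4   | coffee | dog | engineer | yellow | Alpha
  5   | water | fish | doctor | blue | Epsilon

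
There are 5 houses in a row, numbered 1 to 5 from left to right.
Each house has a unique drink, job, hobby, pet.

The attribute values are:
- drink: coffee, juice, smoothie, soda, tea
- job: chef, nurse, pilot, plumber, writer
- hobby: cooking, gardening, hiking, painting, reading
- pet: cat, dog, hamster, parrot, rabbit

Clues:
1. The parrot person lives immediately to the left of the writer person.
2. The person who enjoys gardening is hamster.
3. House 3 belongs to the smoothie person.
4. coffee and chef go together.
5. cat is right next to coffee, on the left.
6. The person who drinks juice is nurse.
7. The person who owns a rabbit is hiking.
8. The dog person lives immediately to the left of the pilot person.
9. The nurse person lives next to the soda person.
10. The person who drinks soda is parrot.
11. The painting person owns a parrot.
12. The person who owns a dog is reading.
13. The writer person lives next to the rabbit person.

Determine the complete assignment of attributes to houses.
Solution:

House | Drink | Job | Hobby | Pet
---------------------------------
  1   | juice | nurse | reading | dog
  2   | soda | pilot | painting | parrot
  3   | smoothie | writer | cooking | cat
  4   | coffee | chef | hiking | rabbit
  5   | tea | plumber | gardening | hamster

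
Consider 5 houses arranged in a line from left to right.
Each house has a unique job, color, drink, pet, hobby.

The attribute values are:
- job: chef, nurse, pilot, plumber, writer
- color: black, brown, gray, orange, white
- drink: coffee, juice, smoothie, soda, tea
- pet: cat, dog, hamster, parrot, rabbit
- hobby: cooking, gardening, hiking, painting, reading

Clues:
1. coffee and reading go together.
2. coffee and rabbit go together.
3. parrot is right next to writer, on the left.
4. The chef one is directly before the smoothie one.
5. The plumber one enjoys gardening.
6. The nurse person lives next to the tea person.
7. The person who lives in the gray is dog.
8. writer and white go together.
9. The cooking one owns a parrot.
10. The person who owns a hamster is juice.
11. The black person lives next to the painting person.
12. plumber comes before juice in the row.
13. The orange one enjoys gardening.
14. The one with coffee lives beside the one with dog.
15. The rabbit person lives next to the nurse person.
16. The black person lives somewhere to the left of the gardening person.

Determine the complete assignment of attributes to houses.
Solution:

House | Job | Color | Drink | Pet | Hobby
-----------------------------------------
  1   | chef | black | coffee | rabbit | reading
  2   | nurse | gray | smoothie | dog | painting
  3   | plumber | orange | tea | cat | gardening
  4   | pilot | brown | soda | parrot | cooking
  5   | writer | white | juice | hamster | hiking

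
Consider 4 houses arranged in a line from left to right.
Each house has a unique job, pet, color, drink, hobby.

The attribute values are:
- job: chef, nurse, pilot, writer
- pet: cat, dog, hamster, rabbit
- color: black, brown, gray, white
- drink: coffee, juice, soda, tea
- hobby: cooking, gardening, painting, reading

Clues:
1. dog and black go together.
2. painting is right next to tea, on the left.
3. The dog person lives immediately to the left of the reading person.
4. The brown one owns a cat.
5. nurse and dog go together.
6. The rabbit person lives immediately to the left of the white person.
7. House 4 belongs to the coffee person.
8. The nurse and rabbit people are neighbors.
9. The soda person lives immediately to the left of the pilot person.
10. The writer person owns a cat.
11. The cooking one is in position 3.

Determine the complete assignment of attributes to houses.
Solution:

House | Job | Pet | Color | Drink | Hobby
-----------------------------------------
  1   | nurse | dog | black | soda | painting
  2   | pilot | rabbit | gray | tea | reading
  3   | chef | hamster | white | juice | cooking
  4   | writer | cat | brown | coffee | gardening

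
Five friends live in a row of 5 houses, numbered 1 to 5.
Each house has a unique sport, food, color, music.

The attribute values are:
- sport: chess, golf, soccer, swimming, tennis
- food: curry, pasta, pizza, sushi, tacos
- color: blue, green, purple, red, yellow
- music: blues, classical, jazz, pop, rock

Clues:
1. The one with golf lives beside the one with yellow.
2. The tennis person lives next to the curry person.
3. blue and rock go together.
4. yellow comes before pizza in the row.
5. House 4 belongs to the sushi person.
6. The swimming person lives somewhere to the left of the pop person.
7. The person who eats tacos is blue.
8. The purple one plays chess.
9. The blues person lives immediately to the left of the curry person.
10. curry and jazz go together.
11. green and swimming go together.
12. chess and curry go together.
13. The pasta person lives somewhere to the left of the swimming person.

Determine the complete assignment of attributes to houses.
Solution:

House | Sport | Food | Color | Music
------------------------------------
  1   | golf | tacos | blue | rock
  2   | tennis | pasta | yellow | blues
  3   | chess | curry | purple | jazz
  4   | swimming | sushi | green | classical
  5   | soccer | pizza | red | pop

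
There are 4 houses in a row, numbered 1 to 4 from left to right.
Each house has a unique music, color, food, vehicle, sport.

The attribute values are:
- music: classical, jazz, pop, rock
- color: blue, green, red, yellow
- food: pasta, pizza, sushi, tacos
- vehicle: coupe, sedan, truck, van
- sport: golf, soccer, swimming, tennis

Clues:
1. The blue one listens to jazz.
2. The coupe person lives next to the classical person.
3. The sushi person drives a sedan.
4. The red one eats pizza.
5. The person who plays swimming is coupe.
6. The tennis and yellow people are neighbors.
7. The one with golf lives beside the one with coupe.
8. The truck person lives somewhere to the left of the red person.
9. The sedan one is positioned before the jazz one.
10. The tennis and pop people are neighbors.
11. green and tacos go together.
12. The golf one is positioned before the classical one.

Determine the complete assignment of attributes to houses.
Solution:

House | Music | Color | Food | Vehicle | Sport
----------------------------------------------
  1   | rock | green | tacos | truck | tennis
  2   | pop | yellow | sushi | sedan | golf
  3   | jazz | blue | pasta | coupe | swimming
  4   | classical | red | pizza | van | soccer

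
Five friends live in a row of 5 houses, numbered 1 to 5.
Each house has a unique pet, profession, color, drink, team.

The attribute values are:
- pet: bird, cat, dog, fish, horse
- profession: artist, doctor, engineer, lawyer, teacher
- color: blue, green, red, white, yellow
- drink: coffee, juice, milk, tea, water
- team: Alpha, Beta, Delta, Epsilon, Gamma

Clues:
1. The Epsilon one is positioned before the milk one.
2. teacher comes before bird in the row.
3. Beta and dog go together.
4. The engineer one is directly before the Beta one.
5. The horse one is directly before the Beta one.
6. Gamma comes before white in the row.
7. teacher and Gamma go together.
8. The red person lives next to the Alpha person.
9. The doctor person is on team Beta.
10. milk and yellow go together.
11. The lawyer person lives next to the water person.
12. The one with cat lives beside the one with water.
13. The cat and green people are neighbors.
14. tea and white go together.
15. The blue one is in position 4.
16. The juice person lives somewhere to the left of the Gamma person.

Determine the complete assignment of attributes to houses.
Solution:

House | Pet | Profession | Color | Drink | Team
-----------------------------------------------
  1   | cat | lawyer | red | juice | Epsilon
  2   | horse | engineer | green | water | Alpha
  3   | dog | doctor | yellow | milk | Beta
  4   | fish | teacher | blue | coffee | Gamma
  5   | bird | artist | white | tea | Delta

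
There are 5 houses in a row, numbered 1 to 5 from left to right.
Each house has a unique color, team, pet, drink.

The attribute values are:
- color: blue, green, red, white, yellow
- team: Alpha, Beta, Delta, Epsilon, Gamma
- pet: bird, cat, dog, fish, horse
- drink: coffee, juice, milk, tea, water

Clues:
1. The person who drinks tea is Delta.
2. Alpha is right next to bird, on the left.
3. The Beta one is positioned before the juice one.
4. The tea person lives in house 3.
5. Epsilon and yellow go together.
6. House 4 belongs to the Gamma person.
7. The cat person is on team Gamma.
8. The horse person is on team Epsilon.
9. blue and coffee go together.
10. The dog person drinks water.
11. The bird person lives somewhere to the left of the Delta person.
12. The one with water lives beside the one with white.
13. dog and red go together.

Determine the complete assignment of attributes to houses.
Solution:

House | Color | Team | Pet | Drink
----------------------------------
  1   | red | Alpha | dog | water
  2   | white | Beta | bird | milk
  3   | green | Delta | fish | tea
  4   | blue | Gamma | cat | coffee
  5   | yellow | Epsilon | horse | juice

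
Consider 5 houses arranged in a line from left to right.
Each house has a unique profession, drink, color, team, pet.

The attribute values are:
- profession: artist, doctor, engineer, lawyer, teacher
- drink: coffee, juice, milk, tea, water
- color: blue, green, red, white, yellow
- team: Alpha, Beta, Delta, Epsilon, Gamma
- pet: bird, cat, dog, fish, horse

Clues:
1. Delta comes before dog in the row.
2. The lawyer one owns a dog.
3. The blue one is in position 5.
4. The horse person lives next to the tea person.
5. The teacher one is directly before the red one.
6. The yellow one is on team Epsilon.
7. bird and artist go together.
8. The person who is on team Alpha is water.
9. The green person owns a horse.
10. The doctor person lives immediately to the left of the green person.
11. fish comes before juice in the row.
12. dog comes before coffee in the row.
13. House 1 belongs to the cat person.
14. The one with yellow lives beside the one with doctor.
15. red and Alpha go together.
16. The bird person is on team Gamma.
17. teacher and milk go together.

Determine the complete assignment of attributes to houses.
Solution:

House | Profession | Drink | Color | Team | Pet
-----------------------------------------------
  1   | teacher | milk | yellow | Epsilon | cat
  2   | doctor | water | red | Alpha | fish
  3   | engineer | juice | green | Delta | horse
  4   | lawyer | tea | white | Beta | dog
  5   | artist | coffee | blue | Gamma | bird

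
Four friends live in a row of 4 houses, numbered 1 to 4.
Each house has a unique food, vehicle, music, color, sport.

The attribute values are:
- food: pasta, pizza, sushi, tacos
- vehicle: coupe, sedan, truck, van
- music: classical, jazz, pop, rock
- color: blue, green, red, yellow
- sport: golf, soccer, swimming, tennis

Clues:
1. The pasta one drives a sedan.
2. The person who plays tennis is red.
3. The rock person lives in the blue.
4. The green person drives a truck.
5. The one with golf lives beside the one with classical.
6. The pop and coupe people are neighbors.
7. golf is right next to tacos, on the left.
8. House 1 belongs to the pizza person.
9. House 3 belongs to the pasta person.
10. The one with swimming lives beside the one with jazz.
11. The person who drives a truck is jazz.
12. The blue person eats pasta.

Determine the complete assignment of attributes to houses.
Solution:

House | Food | Vehicle | Music | Color | Sport
----------------------------------------------
  1   | pizza | van | pop | yellow | golf
  2   | tacos | coupe | classical | red | tennis
  3   | pasta | sedan | rock | blue | swimming
  4   | sushi | truck | jazz | green | soccer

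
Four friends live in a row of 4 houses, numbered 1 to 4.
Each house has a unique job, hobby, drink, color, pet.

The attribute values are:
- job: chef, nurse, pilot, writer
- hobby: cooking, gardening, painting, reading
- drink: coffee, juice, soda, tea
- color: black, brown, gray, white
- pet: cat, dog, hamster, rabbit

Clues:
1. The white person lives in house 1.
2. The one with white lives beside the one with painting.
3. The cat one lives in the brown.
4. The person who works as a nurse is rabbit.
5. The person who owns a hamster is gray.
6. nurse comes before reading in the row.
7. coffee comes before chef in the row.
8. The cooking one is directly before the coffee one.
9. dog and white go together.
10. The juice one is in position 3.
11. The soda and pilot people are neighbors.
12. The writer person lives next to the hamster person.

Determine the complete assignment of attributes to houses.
Solution:

House | Job | Hobby | Drink | Color | Pet
-----------------------------------------
  1   | writer | cooking | soda | white | dog
  2   | pilot | painting | coffee | gray | hamster
  3   | nurse | gardening | juice | black | rabbit
  4   | chef | reading | tea | brown | cat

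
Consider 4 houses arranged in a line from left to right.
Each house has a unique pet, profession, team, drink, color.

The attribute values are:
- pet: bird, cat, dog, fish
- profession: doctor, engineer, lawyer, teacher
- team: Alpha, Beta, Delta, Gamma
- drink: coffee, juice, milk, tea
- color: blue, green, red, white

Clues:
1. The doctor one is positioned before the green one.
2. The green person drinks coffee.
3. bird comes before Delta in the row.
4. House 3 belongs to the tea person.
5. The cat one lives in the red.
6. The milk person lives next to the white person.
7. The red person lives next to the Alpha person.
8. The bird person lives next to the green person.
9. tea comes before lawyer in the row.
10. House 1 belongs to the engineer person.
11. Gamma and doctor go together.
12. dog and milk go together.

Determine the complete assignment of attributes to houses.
Solution:

House | Pet | Profession | Team | Drink | Color
-----------------------------------------------
  1   | cat | engineer | Beta | juice | red
  2   | dog | teacher | Alpha | milk | blue
  3   | bird | doctor | Gamma | tea | white
  4   | fish | lawyer | Delta | coffee | green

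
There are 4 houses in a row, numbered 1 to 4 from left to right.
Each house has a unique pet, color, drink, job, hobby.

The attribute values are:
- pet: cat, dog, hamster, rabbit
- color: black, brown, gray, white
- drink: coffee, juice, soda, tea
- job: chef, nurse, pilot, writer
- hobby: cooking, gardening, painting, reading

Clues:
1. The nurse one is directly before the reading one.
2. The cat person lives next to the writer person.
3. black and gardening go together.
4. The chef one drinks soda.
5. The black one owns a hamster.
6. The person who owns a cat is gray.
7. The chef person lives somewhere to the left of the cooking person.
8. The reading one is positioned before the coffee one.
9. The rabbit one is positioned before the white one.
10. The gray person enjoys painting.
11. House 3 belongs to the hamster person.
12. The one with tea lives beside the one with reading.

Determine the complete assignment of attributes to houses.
Solution:

House | Pet | Color | Drink | Job | Hobby
-----------------------------------------
  1   | cat | gray | tea | nurse | painting
  2   | rabbit | brown | juice | writer | reading
  3   | hamster | black | soda | chef | gardening
  4   | dog | white | coffee | pilot | cooking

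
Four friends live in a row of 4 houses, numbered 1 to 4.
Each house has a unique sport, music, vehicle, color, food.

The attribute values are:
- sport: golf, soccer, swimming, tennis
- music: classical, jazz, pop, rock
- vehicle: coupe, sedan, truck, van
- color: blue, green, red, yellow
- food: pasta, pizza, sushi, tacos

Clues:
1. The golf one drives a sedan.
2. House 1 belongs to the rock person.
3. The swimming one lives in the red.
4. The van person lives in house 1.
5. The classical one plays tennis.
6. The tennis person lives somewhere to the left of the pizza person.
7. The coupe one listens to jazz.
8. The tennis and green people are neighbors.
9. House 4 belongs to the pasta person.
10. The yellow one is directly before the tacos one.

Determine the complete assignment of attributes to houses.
Solution:

House | Sport | Music | Vehicle | Color | Food
----------------------------------------------
  1   | soccer | rock | van | yellow | sushi
  2   | tennis | classical | truck | blue | tacos
  3   | golf | pop | sedan | green | pizza
  4   | swimming | jazz | coupe | red | pasta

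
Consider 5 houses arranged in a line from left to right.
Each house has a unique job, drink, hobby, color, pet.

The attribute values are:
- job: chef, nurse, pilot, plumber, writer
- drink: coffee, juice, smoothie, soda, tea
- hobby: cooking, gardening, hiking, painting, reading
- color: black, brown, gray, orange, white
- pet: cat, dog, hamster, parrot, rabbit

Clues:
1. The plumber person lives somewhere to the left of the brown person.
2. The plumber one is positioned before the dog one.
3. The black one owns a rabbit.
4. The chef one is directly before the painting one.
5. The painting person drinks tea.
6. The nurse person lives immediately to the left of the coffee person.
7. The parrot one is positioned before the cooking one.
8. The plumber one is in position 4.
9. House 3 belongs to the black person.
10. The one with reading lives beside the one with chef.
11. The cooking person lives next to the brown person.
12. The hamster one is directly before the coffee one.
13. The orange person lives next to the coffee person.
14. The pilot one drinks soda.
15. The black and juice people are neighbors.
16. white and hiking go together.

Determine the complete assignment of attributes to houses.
Solution:

House | Job | Drink | Hobby | Color | Pet
-----------------------------------------
  1   | nurse | smoothie | reading | orange | hamster
  2   | chef | coffee | hiking | white | parrot
  3   | writer | tea | painting | black | rabbit
  4   | plumber | juice | cooking | gray | cat
  5   | pilot | soda | gardening | brown | dog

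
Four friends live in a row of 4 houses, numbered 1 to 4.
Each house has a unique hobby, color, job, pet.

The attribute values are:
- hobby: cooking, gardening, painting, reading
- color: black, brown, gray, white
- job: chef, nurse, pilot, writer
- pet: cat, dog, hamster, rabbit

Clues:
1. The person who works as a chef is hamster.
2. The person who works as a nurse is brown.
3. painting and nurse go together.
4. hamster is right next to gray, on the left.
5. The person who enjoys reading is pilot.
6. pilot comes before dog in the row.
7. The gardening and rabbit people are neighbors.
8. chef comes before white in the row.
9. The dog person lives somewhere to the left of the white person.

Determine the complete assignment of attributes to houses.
Solution:

House | Hobby | Color | Job | Pet
---------------------------------
  1   | gardening | black | chef | hamster
  2   | reading | gray | pilot | rabbit
  3   | painting | brown | nurse | dog
  4   | cooking | white | writer | cat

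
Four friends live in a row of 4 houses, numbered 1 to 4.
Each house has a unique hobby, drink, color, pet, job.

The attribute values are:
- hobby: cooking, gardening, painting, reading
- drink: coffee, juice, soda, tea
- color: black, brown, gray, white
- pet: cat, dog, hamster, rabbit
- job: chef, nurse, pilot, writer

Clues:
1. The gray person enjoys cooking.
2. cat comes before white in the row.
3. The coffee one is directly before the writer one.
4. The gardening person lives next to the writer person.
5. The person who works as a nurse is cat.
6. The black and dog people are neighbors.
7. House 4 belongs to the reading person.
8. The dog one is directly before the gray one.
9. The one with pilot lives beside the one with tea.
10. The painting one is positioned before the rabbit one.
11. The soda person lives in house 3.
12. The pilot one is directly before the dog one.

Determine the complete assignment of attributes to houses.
Solution:

House | Hobby | Drink | Color | Pet | Job
-----------------------------------------
  1   | gardening | coffee | black | hamster | pilot
  2   | painting | tea | brown | dog | writer
  3   | cooking | soda | gray | cat | nurse
  4   | reading | juice | white | rabbit | chef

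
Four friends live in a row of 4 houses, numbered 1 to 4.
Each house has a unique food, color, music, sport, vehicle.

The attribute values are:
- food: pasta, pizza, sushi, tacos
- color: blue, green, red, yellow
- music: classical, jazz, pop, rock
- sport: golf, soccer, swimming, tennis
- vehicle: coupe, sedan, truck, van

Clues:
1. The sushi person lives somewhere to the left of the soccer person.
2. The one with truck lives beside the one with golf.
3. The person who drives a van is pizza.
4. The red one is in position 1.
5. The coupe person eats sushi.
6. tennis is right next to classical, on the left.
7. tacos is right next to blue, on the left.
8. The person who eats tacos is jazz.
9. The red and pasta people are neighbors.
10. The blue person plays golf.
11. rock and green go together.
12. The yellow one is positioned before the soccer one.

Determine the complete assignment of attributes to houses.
Solution:

House | Food | Color | Music | Sport | Vehicle
----------------------------------------------
  1   | tacos | red | jazz | tennis | truck
  2   | pasta | blue | classical | golf | sedan
  3   | sushi | yellow | pop | swimming | coupe
  4   | pizza | green | rock | soccer | van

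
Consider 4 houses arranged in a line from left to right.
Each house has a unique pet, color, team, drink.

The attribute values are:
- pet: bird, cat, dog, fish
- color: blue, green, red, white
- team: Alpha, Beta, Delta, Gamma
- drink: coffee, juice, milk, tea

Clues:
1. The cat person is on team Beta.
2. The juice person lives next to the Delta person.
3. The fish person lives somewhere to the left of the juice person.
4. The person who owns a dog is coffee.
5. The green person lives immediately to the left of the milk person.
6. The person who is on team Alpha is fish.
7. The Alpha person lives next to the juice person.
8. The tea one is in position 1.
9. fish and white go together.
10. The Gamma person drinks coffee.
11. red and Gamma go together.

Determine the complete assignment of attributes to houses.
Solution:

House | Pet | Color | Team | Drink
----------------------------------
  1   | fish | white | Alpha | tea
  2   | cat | green | Beta | juice
  3   | bird | blue | Delta | milk
  4   | dog | red | Gamma | coffee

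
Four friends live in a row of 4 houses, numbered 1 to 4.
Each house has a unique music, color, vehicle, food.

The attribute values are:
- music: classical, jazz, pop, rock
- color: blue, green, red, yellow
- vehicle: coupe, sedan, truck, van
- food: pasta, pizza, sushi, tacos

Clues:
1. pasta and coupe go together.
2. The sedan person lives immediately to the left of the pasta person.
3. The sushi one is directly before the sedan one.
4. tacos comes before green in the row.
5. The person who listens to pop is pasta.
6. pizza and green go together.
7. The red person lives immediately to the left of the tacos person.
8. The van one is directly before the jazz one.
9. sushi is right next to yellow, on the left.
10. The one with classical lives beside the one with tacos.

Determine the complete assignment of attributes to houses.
Solution:

House | Music | Color | Vehicle | Food
--------------------------------------
  1   | classical | red | van | sushi
  2   | jazz | yellow | sedan | tacos
  3   | pop | blue | coupe | pasta
  4   | rock | green | truck | pizza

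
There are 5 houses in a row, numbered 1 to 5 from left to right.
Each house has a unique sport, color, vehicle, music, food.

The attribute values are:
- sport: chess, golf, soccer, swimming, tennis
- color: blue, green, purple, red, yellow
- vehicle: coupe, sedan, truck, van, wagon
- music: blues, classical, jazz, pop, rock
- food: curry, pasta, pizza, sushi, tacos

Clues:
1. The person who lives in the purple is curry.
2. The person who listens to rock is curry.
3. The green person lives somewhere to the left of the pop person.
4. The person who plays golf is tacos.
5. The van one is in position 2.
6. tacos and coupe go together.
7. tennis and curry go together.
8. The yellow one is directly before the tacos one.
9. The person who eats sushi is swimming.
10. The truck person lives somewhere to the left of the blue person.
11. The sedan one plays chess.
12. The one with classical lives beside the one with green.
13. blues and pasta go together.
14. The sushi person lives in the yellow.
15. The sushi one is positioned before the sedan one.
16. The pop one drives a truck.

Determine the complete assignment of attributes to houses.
Solution:

House | Sport | Color | Vehicle | Music | Food
----------------------------------------------
  1   | tennis | purple | wagon | rock | curry
  2   | swimming | yellow | van | classical | sushi
  3   | golf | green | coupe | jazz | tacos
  4   | soccer | red | truck | pop | pizza
  5   | chess | blue | sedan | blues | pasta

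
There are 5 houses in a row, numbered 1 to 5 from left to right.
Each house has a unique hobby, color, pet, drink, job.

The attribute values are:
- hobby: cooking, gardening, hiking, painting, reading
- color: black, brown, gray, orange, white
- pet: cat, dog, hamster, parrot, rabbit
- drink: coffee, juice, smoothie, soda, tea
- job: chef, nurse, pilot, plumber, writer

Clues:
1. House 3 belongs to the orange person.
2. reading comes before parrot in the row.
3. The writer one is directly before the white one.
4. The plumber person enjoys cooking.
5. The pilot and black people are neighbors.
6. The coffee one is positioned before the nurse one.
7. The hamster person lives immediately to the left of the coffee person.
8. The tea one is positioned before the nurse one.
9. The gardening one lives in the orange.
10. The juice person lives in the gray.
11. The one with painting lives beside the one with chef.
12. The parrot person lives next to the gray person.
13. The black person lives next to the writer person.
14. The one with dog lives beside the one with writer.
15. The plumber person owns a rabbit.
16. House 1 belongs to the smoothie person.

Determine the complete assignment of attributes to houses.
Solution:

House | Hobby | Color | Pet | Drink | Job
-----------------------------------------
  1   | painting | brown | hamster | smoothie | pilot
  2   | reading | black | dog | coffee | chef
  3   | gardening | orange | cat | tea | writer
  4   | hiking | white | parrot | soda | nurse
  5   | cooking | gray | rabbit | juice | plumber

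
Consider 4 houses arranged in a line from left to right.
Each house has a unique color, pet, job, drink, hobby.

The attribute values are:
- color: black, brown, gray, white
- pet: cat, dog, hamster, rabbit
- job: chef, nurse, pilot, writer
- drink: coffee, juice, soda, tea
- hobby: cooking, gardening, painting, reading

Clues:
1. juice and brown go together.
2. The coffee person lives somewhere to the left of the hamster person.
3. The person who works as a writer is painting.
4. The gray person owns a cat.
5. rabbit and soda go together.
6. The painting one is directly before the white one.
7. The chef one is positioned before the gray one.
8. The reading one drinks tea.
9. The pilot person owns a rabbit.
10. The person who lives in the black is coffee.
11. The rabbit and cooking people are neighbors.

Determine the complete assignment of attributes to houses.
Solution:

House | Color | Pet | Job | Drink | Hobby
-----------------------------------------
  1   | black | dog | writer | coffee | painting
  2   | white | rabbit | pilot | soda | gardening
  3   | brown | hamster | chef | juice | cooking
  4   | gray | cat | nurse | tea | reading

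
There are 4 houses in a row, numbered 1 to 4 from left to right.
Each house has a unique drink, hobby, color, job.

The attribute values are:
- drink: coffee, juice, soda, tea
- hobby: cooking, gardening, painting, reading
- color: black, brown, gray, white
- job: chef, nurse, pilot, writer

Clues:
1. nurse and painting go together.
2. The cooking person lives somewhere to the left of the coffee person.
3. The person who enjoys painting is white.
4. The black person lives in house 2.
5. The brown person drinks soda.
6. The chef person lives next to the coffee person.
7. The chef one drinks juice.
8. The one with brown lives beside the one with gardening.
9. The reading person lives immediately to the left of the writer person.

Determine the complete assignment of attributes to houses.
Solution:

House | Drink | Hobby | Color | Job
-----------------------------------
  1   | soda | reading | brown | pilot
  2   | tea | gardening | black | writer
  3   | juice | cooking | gray | chef
  4   | coffee | painting | white | nurse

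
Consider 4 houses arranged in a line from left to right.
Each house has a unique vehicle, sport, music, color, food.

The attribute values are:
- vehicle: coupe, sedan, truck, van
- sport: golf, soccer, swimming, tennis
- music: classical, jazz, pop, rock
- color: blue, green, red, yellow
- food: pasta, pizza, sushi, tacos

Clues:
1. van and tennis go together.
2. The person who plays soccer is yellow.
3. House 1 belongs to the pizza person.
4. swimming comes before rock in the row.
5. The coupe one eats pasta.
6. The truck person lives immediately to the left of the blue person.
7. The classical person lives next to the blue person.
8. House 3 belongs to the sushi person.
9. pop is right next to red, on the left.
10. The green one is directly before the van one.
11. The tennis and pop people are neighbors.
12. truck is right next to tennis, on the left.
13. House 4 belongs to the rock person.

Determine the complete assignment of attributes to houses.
Solution:

House | Vehicle | Sport | Music | Color | Food
----------------------------------------------
  1   | truck | swimming | classical | green | pizza
  2   | van | tennis | jazz | blue | tacos
  3   | sedan | soccer | pop | yellow | sushi
  4   | coupe | golf | rock | red | pasta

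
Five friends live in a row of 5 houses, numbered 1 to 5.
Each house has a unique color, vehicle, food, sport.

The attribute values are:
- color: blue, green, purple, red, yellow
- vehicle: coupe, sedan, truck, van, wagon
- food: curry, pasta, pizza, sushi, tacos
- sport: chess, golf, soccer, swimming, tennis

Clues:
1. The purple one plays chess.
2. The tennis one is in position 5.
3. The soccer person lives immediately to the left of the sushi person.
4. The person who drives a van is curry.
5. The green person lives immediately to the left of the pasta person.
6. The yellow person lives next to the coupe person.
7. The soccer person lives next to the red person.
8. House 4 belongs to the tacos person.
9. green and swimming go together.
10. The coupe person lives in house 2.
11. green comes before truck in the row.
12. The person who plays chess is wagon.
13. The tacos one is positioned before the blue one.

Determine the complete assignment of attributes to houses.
Solution:

House | Color | Vehicle | Food | Sport
--------------------------------------
  1   | yellow | van | curry | soccer
  2   | red | coupe | sushi | golf
  3   | purple | wagon | pizza | chess
  4   | green | sedan | tacos | swimming
  5   | blue | truck | pasta | tennis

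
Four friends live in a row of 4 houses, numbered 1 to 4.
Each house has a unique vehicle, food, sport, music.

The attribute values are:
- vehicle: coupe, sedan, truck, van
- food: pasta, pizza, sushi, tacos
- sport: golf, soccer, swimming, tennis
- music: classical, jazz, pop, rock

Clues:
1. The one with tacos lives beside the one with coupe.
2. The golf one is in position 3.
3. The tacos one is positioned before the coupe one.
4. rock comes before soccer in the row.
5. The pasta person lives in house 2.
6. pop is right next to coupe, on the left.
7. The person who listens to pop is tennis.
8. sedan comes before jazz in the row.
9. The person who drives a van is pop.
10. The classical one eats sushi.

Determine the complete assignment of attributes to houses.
Solution:

House | Vehicle | Food | Sport | Music
--------------------------------------
  1   | van | tacos | tennis | pop
  2   | coupe | pasta | swimming | rock
  3   | sedan | sushi | golf | classical
  4   | truck | pizza | soccer | jazz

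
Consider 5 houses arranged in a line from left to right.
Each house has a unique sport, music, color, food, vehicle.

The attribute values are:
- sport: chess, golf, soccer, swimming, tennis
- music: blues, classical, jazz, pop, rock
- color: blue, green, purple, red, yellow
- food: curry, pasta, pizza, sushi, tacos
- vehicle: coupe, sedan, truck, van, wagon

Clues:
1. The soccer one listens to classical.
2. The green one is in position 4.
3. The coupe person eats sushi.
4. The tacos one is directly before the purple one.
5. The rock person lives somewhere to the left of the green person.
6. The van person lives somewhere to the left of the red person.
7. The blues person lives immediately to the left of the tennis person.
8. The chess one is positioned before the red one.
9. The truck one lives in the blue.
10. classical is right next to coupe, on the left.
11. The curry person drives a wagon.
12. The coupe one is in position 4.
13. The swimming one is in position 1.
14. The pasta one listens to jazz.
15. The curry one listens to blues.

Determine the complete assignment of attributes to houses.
Solution:

House | Sport | Music | Color | Food | Vehicle
----------------------------------------------
  1   | swimming | blues | yellow | curry | wagon
  2   | tennis | rock | blue | tacos | truck
  3   | soccer | classical | purple | pizza | van
  4   | chess | pop | green | sushi | coupe
  5   | golf | jazz | red | pasta | sedan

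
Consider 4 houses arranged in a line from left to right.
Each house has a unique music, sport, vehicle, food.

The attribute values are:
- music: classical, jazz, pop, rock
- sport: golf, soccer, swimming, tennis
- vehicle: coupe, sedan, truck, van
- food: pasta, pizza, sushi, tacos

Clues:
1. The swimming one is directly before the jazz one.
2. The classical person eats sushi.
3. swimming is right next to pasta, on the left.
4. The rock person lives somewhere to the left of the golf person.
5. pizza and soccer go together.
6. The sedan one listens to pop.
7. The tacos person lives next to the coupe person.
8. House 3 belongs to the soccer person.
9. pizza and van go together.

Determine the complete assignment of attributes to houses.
Solution:

House | Music | Sport | Vehicle | Food
--------------------------------------
  1   | pop | swimming | sedan | tacos
  2   | jazz | tennis | coupe | pasta
  3   | rock | soccer | van | pizza
  4   | classical | golf | truck | sushi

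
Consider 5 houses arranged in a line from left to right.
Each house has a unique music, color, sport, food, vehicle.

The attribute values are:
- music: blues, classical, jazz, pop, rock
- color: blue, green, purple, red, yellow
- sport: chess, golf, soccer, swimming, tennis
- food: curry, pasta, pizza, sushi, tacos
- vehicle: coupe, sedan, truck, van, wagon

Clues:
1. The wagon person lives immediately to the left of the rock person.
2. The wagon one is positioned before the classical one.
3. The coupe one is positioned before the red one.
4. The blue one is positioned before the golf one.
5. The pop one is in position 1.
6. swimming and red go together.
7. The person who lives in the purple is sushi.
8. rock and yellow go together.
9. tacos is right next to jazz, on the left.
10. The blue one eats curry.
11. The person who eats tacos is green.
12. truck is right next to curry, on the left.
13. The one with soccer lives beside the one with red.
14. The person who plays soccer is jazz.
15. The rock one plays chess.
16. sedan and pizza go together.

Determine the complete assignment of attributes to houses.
Solution:

House | Music | Color | Sport | Food | Vehicle
----------------------------------------------
  1   | pop | green | tennis | tacos | truck
  2   | jazz | blue | soccer | curry | coupe
  3   | blues | red | swimming | pasta | wagon
  4   | rock | yellow | chess | pizza | sedan
  5   | classical | purple | golf | sushi | van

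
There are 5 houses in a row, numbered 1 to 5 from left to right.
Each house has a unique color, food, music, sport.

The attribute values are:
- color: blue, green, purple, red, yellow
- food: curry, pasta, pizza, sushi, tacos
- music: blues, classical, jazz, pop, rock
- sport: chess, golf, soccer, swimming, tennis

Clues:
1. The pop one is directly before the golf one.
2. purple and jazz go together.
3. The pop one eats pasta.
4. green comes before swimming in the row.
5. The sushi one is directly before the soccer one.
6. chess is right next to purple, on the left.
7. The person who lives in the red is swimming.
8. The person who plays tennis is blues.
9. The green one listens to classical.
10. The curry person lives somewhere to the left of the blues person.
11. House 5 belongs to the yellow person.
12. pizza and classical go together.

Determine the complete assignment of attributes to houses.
Solution:

House | Color | Food | Music | Sport
------------------------------------
  1   | blue | pasta | pop | chess
  2   | purple | sushi | jazz | golf
  3   | green | pizza | classical | soccer
  4   | red | curry | rock | swimming
  5   | yellow | tacos | blues | tennis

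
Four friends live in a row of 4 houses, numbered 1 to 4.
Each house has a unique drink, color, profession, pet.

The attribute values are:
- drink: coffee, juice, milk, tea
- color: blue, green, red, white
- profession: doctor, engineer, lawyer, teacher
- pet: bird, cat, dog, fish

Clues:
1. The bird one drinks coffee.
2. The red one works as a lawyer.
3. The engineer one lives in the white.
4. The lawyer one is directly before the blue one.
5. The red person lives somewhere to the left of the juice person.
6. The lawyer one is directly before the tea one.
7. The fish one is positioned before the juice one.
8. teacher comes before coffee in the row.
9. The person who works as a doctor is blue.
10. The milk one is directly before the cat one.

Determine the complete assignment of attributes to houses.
Solution:

House | Drink | Color | Profession | Pet
----------------------------------------
  1   | milk | red | lawyer | fish
  2   | tea | blue | doctor | cat
  3   | juice | green | teacher | dog
  4   | coffee | white | engineer | bird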